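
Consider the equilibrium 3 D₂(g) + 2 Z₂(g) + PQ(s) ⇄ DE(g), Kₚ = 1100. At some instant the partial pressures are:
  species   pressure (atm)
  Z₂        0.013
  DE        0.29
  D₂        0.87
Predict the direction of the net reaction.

toward reactants

(PQ is a pure solid — omitted from Qₚ.)
Qₚ = P(DE) / (P(D₂)³·P(Z₂)²) = (0.29) / ((0.87)³·(0.013)²) = 2600
Qₚ = 2600 > Kₚ = 1100, so the reverse reaction proceeds.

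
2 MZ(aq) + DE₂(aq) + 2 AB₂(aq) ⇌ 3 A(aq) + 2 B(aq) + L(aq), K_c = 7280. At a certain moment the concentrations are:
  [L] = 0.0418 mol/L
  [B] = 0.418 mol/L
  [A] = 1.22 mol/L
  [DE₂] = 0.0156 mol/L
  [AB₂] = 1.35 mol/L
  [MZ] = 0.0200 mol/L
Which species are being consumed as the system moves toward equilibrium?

MZ, DE₂, AB₂ (reactants)

Q_c = [A]³·[B]²·[L] / ([MZ]²·[DE₂]·[AB₂]²) = (1.22)³·(0.418)²·(0.0418) / ((0.0200)²·(0.0156)·(1.35)²) = 1170
Q_c = 1170 < K_c = 7280: net forward reaction.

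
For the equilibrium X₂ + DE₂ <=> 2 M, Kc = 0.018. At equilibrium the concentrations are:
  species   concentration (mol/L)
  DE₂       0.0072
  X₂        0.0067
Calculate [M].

At equilibrium, Kc = [M]² / ([X₂]·[DE₂]) = 0.018.
([M])² / ((0.0067)·(0.0072)) = 0.018
[M]² = 8.68e-7 ⇒ [M] = 9.3e-4 mol/L

[M] = 9.3e-4 mol/L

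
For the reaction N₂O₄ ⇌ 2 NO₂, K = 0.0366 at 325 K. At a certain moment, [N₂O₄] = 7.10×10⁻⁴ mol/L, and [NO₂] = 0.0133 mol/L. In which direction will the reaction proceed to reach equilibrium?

Q = [NO₂]² / [N₂O₄] = (0.0133)² / (7.10×10⁻⁴) = 0.249
Q = 0.249 > K = 0.0366, so the reverse reaction proceeds.

to the left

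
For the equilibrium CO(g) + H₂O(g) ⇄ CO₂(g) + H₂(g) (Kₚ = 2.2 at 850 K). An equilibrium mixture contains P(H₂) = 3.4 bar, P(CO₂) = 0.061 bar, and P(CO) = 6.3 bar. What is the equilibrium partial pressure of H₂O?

P(H₂O) = 0.015 bar

At equilibrium, Kₚ = P(CO₂)·P(H₂) / (P(CO)·P(H₂O)) = 2.2.
(0.061)·(3.4) / ((6.3)·(P(H₂O))) = 2.2
P(H₂O) = 0.0150 = 0.015 bar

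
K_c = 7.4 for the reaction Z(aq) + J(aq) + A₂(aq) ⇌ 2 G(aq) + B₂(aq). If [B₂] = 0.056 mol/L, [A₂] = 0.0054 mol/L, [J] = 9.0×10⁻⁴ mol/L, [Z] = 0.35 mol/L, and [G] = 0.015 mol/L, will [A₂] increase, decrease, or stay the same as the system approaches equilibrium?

Q_c = [G]²·[B₂] / ([Z]·[J]·[A₂]) = (0.015)²·(0.056) / ((0.35)·(9.0×10⁻⁴)·(0.0054)) = 7.4
Q_c = 7.4 = K_c; the system is at equilibrium.

stay the same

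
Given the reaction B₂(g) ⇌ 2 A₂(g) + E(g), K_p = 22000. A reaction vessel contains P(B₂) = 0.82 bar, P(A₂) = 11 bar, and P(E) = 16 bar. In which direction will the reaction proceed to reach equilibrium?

toward products

Q_p = P(A₂)²·P(E) / P(B₂) = (11)²·(16) / (0.82) = 2400
Q_p = 2400 < K_p = 22000, so the forward reaction proceeds.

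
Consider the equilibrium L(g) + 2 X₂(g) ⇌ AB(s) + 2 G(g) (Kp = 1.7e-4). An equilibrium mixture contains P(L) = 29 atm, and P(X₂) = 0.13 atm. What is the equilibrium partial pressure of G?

(AB is a pure solid — omitted from Kp.)
At equilibrium, Kp = P(G)² / (P(L)·P(X₂)²) = 1.7e-4.
(P(G))² / ((29)·(0.13)²) = 1.7e-4
P(G)² = 8.33e-5 ⇒ P(G) = 0.0091 atm

P(G) = 0.0091 atm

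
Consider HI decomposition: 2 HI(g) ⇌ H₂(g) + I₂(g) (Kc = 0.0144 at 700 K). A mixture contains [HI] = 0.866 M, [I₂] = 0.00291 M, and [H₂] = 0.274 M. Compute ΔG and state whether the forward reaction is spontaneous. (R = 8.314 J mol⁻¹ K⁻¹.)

Qc = [H₂]·[I₂] / [HI]² = (0.274)·(0.00291) / (0.866)² = 0.00106
ΔG = RT ln(Qc/Kc) = (8.314 J mol⁻¹ K⁻¹)(700 K) × ln(0.00106/0.0144)
   = (5.820 kJ/mol)(-2.609) = -15.2 kJ/mol
ΔG < 0, so the forward reaction is spontaneous (proceeds forward).

ΔG = -15.2 kJ/mol; the forward reaction is spontaneous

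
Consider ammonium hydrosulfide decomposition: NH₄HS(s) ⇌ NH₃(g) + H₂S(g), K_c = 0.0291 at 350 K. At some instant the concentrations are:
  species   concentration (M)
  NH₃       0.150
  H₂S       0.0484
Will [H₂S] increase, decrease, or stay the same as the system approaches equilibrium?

(NH₄HS is a pure solid — omitted from Q_c.)
Q_c = [NH₃]·[H₂S] = (0.150)·(0.0484) = 0.00726
Q_c = 0.00726 < K_c = 0.0291: net forward reaction.
H₂S is a product, so it increases.

increase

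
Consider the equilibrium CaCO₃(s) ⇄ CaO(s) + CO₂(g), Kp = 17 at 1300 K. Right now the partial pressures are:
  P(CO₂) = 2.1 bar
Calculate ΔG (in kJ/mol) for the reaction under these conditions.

ΔG = -22.6 kJ/mol

(CaCO₃, CaO are pure solids — omitted from Qp.)
Qp = P(CO₂) = 2.10
ΔG = RT ln(Qp/Kp) = (8.314 J mol⁻¹ K⁻¹)(1300 K) × ln(2.10/17)
   = (10.81 kJ/mol)(-2.091) = -22.6 kJ/mol
ΔG < 0, so the forward reaction is spontaneous (proceeds forward).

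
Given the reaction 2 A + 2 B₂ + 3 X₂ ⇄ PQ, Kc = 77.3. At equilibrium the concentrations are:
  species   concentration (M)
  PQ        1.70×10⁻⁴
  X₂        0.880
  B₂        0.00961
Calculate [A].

At equilibrium, Kc = [PQ] / ([A]²·[B₂]²·[X₂]³) = 77.3.
(1.70×10⁻⁴) / (([A])²·(0.00961)²·(0.880)³) = 77.3
[A]² = 0.0349 ⇒ [A] = 0.187 M

[A] = 0.187 M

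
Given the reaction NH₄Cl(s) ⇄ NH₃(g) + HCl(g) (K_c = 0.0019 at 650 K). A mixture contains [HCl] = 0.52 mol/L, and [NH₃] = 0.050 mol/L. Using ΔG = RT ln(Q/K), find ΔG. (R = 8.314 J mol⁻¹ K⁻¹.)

ΔG = 14.1 kJ/mol

(NH₄Cl is a pure solid — omitted from Q_c.)
Q_c = [NH₃]·[HCl] = (0.050)·(0.52) = 0.0260
ΔG = RT ln(Q_c/K_c) = (8.314 J mol⁻¹ K⁻¹)(650 K) × ln(0.0260/0.0019)
   = (5.404 kJ/mol)(2.616) = 14.1 kJ/mol
ΔG > 0, so the forward reaction is non-spontaneous (proceeds in reverse).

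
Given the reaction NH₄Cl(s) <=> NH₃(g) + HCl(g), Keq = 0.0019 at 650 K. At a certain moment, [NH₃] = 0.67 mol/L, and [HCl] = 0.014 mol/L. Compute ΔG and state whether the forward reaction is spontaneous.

(NH₄Cl is a pure solid — omitted from Q.)
Q = [NH₃]·[HCl] = (0.67)·(0.014) = 0.00938
ΔG = RT ln(Q/Keq) = (8.314 J mol⁻¹ K⁻¹)(650 K) × ln(0.00938/0.0019)
   = (5.404 kJ/mol)(1.597) = 8.63 kJ/mol
ΔG > 0, so the forward reaction is non-spontaneous (proceeds in reverse).

ΔG = 8.63 kJ/mol; the forward reaction is non-spontaneous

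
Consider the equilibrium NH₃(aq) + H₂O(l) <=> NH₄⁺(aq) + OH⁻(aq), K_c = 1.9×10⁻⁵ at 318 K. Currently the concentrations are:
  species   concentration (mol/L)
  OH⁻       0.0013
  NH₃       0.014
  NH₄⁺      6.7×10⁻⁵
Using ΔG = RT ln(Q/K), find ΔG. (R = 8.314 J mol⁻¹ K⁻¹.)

(H₂O is a pure liquid — omitted from Q_c.)
Q_c = [NH₄⁺]·[OH⁻] / [NH₃] = (6.7×10⁻⁵)·(0.0013) / (0.014) = 6.22×10⁻⁶
ΔG = RT ln(Q_c/K_c) = (8.314 J mol⁻¹ K⁻¹)(318 K) × ln(6.22×10⁻⁶/1.9×10⁻⁵)
   = (2.644 kJ/mol)(-1.117) = -2.95 kJ/mol
ΔG < 0, so the forward reaction is spontaneous (proceeds forward).

ΔG = -2.95 kJ/mol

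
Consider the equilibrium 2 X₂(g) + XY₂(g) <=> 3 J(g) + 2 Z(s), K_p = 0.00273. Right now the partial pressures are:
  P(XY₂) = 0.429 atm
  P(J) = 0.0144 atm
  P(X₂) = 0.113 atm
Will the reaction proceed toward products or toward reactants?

forward (toward products)

(Z is a pure solid — omitted from Q_p.)
Q_p = P(J)³ / (P(X₂)²·P(XY₂)) = (0.0144)³ / ((0.113)²·(0.429)) = 5.45×10⁻⁴
Q_p = 5.45×10⁻⁴ < K_p = 0.00273, so the forward reaction proceeds.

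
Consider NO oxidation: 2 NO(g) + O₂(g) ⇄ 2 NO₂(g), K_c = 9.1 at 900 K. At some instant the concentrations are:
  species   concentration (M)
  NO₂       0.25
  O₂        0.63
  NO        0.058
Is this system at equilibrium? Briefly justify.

Q_c = [NO₂]² / ([NO]²·[O₂]) = (0.25)² / ((0.058)²·(0.63)) = 29
Q_c = 29 > K_c = 9.1: net reverse reaction.

no; Q > K, reaction proceeds in reverse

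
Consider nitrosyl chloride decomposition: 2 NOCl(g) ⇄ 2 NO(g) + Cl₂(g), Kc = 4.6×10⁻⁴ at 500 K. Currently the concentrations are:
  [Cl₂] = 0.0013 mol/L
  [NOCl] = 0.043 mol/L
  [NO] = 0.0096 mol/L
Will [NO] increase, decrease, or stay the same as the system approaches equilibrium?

Qc = [NO]²·[Cl₂] / [NOCl]² = (0.0096)²·(0.0013) / (0.043)² = 6.5×10⁻⁵
Qc = 6.5×10⁻⁵ < Kc = 4.6×10⁻⁴: net forward reaction.
NO is a product, so it increases.

increase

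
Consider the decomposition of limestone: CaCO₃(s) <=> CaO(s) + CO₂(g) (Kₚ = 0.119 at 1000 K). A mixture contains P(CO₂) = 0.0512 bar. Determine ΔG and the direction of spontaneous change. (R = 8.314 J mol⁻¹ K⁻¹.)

ΔG = -7.01 kJ/mol; the forward reaction is spontaneous

(CaCO₃, CaO are pure solids — omitted from Qₚ.)
Qₚ = P(CO₂) = 0.0512
ΔG = RT ln(Qₚ/Kₚ) = (8.314 J mol⁻¹ K⁻¹)(1000 K) × ln(0.0512/0.119)
   = (8.314 kJ/mol)(-0.8434) = -7.01 kJ/mol
ΔG < 0, so the forward reaction is spontaneous (proceeds forward).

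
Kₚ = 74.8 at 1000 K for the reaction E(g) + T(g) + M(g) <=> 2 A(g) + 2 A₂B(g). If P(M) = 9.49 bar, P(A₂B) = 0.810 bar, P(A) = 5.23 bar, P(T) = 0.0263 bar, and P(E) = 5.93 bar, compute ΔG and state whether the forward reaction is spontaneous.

Qₚ = P(A)²·P(A₂B)² / (P(E)·P(T)·P(M)) = (5.23)²·(0.810)² / ((5.93)·(0.0263)·(9.49)) = 12.1
ΔG = RT ln(Qₚ/Kₚ) = (8.314 J mol⁻¹ K⁻¹)(1000 K) × ln(12.1/74.8)
   = (8.314 kJ/mol)(-1.822) = -15.1 kJ/mol
ΔG < 0, so the forward reaction is spontaneous (proceeds forward).

ΔG = -15.1 kJ/mol; the forward reaction is spontaneous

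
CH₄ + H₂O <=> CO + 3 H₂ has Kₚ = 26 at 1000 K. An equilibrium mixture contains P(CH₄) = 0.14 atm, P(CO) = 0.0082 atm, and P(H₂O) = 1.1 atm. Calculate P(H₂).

At equilibrium, Kₚ = P(CO)·P(H₂)³ / (P(CH₄)·P(H₂O)) = 26.
(0.0082)·(P(H₂))³ / ((0.14)·(1.1)) = 26
P(H₂)³ = 488 ⇒ P(H₂) = 7.9 atm

P(H₂) = 7.9 atm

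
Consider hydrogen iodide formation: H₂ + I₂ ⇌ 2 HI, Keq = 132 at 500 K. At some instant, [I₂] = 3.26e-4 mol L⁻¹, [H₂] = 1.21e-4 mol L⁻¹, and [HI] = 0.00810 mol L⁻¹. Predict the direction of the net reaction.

to the left

Q = [HI]² / ([H₂]·[I₂]) = (0.00810)² / ((1.21e-4)·(3.26e-4)) = 1660
Q = 1660 > Keq = 132, so the reverse reaction proceeds.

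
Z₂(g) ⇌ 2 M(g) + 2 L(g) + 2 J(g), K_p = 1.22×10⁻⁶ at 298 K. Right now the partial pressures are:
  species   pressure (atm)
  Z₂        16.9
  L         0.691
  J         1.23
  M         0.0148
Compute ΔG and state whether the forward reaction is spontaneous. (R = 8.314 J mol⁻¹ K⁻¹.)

ΔG = 5.05 kJ/mol; the forward reaction is non-spontaneous

Q_p = P(M)²·P(L)²·P(J)² / P(Z₂) = (0.0148)²·(0.691)²·(1.23)² / (16.9) = 9.36×10⁻⁶
ΔG = RT ln(Q_p/K_p) = (8.314 J mol⁻¹ K⁻¹)(298 K) × ln(9.36×10⁻⁶/1.22×10⁻⁶)
   = (2.478 kJ/mol)(2.038) = 5.05 kJ/mol
ΔG > 0, so the forward reaction is non-spontaneous (proceeds in reverse).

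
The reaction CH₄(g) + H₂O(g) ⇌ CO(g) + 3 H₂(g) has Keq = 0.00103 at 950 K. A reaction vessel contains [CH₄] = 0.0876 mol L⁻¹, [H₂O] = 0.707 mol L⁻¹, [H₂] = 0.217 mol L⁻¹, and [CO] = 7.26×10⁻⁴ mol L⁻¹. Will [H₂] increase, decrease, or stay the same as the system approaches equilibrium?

Q = [CO]·[H₂]³ / ([CH₄]·[H₂O]) = (7.26×10⁻⁴)·(0.217)³ / ((0.0876)·(0.707)) = 1.20×10⁻⁴
Q = 1.20×10⁻⁴ < Keq = 0.00103: net forward reaction.
H₂ is a product, so it increases.

increase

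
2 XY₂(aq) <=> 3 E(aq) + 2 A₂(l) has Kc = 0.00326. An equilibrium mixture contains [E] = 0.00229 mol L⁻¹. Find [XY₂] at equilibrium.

[XY₂] = 0.00192 mol L⁻¹

(A₂ is a pure liquid — omitted from Kc.)
At equilibrium, Kc = [E]³ / [XY₂]² = 0.00326.
(0.00229)³ / ([XY₂])² = 0.00326
[XY₂]² = 3.68×10⁻⁶ ⇒ [XY₂] = 0.00192 mol L⁻¹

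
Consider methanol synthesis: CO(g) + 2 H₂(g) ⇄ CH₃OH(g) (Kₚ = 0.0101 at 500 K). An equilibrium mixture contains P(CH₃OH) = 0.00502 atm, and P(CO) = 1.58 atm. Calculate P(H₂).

P(H₂) = 0.561 atm

At equilibrium, Kₚ = P(CH₃OH) / (P(CO)·P(H₂)²) = 0.0101.
(0.00502) / ((1.58)·(P(H₂))²) = 0.0101
P(H₂)² = 0.315 ⇒ P(H₂) = 0.561 atm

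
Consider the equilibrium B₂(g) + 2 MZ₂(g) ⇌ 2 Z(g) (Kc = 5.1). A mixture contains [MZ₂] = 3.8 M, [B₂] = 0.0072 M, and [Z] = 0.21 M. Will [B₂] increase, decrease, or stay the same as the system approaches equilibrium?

Qc = [Z]² / ([B₂]·[MZ₂]²) = (0.21)² / ((0.0072)·(3.8)²) = 0.42
Qc = 0.42 < Kc = 5.1: net forward reaction.
B₂ is a reactant, so it decreases.

decrease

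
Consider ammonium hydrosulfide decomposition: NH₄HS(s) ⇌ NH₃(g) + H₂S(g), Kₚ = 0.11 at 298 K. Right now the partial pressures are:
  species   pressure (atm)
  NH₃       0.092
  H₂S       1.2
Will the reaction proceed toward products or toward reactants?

no net change (already at equilibrium)

(NH₄HS is a pure solid — omitted from Qₚ.)
Qₚ = P(NH₃)·P(H₂S) = (0.092)·(1.2) = 0.11
Qₚ = 0.11 = Kₚ, so the system is already at equilibrium.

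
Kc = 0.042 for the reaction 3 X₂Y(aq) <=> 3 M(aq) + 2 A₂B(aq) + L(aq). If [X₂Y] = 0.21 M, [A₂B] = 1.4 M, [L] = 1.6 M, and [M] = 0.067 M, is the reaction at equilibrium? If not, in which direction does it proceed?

Qc = [M]³·[A₂B]²·[L] / [X₂Y]³ = (0.067)³·(1.4)²·(1.6) / (0.21)³ = 0.10
Qc = 0.10 > Kc = 0.042, so the reverse reaction proceeds.

in the reverse direction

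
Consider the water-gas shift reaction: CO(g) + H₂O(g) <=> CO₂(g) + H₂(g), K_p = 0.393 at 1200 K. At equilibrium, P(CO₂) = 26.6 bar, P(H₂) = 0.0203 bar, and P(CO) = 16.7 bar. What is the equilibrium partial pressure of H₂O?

At equilibrium, K_p = P(CO₂)·P(H₂) / (P(CO)·P(H₂O)) = 0.393.
(26.6)·(0.0203) / ((16.7)·(P(H₂O))) = 0.393
P(H₂O) = 0.0823 bar

P(H₂O) = 0.0823 bar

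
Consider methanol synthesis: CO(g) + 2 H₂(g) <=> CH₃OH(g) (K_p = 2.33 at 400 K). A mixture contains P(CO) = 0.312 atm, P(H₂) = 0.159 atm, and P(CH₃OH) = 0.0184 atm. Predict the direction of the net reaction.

Q_p = P(CH₃OH) / (P(CO)·P(H₂)²) = (0.0184) / ((0.312)·(0.159)²) = 2.33
Q_p = 2.33 = K_p, so the system is already at equilibrium.

no net change (already at equilibrium)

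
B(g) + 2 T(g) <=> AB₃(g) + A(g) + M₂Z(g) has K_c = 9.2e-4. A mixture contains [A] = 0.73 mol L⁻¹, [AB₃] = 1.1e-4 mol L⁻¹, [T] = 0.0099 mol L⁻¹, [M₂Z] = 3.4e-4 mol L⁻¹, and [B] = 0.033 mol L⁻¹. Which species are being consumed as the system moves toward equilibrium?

Q_c = [AB₃]·[A]·[M₂Z] / ([B]·[T]²) = (1.1e-4)·(0.73)·(3.4e-4) / ((0.033)·(0.0099)²) = 0.0084
Q_c = 0.0084 > K_c = 9.2e-4: net reverse reaction.

AB₃, A, M₂Z (products)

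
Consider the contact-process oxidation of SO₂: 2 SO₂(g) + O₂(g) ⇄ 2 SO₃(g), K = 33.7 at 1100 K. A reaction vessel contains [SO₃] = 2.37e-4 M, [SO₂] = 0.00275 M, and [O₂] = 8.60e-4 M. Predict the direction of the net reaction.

in the forward direction

Q = [SO₃]² / ([SO₂]²·[O₂]) = (2.37e-4)² / ((0.00275)²·(8.60e-4)) = 8.64
Q = 8.64 < K = 33.7, so the forward reaction proceeds.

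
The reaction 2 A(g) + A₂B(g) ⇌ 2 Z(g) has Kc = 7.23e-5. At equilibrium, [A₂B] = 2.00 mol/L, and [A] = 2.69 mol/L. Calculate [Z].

At equilibrium, Kc = [Z]² / ([A]²·[A₂B]) = 7.23e-5.
([Z])² / ((2.69)²·(2.00)) = 7.23e-5
[Z]² = 0.00105 ⇒ [Z] = 0.0323 mol/L

[Z] = 0.0323 mol/L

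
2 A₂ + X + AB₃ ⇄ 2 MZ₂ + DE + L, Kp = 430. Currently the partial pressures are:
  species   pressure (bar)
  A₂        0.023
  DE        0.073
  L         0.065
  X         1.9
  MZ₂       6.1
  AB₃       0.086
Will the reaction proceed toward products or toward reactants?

Qp = P(MZ₂)²·P(DE)·P(L) / (P(A₂)²·P(X)·P(AB₃)) = (6.1)²·(0.073)·(0.065) / ((0.023)²·(1.9)·(0.086)) = 2000
Qp = 2000 > Kp = 430, so the reverse reaction proceeds.

in the reverse direction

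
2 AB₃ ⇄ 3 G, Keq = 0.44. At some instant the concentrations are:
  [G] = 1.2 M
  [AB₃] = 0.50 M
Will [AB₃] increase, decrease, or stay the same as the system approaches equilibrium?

increase

Q = [G]³ / [AB₃]² = (1.2)³ / (0.50)² = 6.9
Q = 6.9 > Keq = 0.44: net reverse reaction.
AB₃ is a reactant, so it increases.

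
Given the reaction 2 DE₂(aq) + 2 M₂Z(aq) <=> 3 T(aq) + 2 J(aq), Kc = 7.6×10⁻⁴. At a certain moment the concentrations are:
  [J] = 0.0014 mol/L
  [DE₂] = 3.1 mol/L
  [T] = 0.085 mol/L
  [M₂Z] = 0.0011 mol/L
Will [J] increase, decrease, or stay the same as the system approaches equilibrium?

Qc = [T]³·[J]² / ([DE₂]²·[M₂Z]²) = (0.085)³·(0.0014)² / ((3.1)²·(0.0011)²) = 1.0×10⁻⁴
Qc = 1.0×10⁻⁴ < Kc = 7.6×10⁻⁴: net forward reaction.
J is a product, so it increases.

increase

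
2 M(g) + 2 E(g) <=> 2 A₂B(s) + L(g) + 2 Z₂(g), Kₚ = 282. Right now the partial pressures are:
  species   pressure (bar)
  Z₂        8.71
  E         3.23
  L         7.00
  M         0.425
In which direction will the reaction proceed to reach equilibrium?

(A₂B is a pure solid — omitted from Qₚ.)
Qₚ = P(L)·P(Z₂)² / (P(M)²·P(E)²) = (7.00)·(8.71)² / ((0.425)²·(3.23)²) = 282
Qₚ = 282 = Kₚ, so the system is already at equilibrium.

no net change (already at equilibrium)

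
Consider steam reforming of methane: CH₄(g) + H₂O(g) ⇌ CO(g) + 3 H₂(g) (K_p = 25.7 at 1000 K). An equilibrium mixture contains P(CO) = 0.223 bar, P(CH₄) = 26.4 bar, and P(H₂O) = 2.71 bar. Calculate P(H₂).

P(H₂) = 20.2 bar

At equilibrium, K_p = P(CO)·P(H₂)³ / (P(CH₄)·P(H₂O)) = 25.7.
(0.223)·(P(H₂))³ / ((26.4)·(2.71)) = 25.7
P(H₂)³ = 8250 ⇒ P(H₂) = 20.2 bar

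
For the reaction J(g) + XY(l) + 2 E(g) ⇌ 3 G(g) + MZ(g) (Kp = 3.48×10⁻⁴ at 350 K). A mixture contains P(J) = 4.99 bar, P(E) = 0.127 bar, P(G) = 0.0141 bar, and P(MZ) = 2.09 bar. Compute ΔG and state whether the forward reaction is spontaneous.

(XY is a pure liquid — omitted from Qp.)
Qp = P(G)³·P(MZ) / (P(J)·P(E)²) = (0.0141)³·(2.09) / ((4.99)·(0.127)²) = 7.28×10⁻⁵
ΔG = RT ln(Qp/Kp) = (8.314 J mol⁻¹ K⁻¹)(350 K) × ln(7.28×10⁻⁵/3.48×10⁻⁴)
   = (2.910 kJ/mol)(-1.564) = -4.55 kJ/mol
ΔG < 0, so the forward reaction is spontaneous (proceeds forward).

ΔG = -4.55 kJ/mol; the forward reaction is spontaneous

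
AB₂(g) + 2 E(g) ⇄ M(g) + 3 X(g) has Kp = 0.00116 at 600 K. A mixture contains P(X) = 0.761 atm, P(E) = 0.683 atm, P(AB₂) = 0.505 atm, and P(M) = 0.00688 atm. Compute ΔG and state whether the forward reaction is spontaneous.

ΔG = 12.0 kJ/mol; the forward reaction is non-spontaneous

Qp = P(M)·P(X)³ / (P(AB₂)·P(E)²) = (0.00688)·(0.761)³ / ((0.505)·(0.683)²) = 0.0129
ΔG = RT ln(Qp/Kp) = (8.314 J mol⁻¹ K⁻¹)(600 K) × ln(0.0129/0.00116)
   = (4.988 kJ/mol)(2.409) = 12.0 kJ/mol
ΔG > 0, so the forward reaction is non-spontaneous (proceeds in reverse).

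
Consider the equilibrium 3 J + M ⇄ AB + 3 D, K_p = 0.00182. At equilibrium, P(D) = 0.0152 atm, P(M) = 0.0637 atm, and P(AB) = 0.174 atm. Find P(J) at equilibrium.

P(J) = 0.174 atm

At equilibrium, K_p = P(AB)·P(D)³ / (P(J)³·P(M)) = 0.00182.
(0.174)·(0.0152)³ / ((P(J))³·(0.0637)) = 0.00182
P(J)³ = 0.00527 ⇒ P(J) = 0.174 atm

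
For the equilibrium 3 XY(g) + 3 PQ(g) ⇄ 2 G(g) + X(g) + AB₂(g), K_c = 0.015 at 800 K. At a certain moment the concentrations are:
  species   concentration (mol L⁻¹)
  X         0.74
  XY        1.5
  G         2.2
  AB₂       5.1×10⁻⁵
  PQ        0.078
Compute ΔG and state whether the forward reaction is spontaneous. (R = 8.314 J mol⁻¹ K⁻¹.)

Q_c = [G]²·[X]·[AB₂] / ([XY]³·[PQ]³) = (2.2)²·(0.74)·(5.1×10⁻⁵) / ((1.5)³·(0.078)³) = 0.114
ΔG = RT ln(Q_c/K_c) = (8.314 J mol⁻¹ K⁻¹)(800 K) × ln(0.114/0.015)
   = (6.651 kJ/mol)(2.028) = 13.5 kJ/mol
ΔG > 0, so the forward reaction is non-spontaneous (proceeds in reverse).

ΔG = 13.5 kJ/mol; the forward reaction is non-spontaneous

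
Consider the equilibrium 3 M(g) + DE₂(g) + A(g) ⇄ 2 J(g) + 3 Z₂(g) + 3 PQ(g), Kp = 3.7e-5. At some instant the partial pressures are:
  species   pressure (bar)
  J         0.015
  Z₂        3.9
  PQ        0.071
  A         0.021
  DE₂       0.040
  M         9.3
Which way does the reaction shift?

Qp = P(J)²·P(Z₂)³·P(PQ)³ / (P(M)³·P(DE₂)·P(A)) = (0.015)²·(3.9)³·(0.071)³ / ((9.3)³·(0.040)·(0.021)) = 7.1e-6
Qp = 7.1e-6 < Kp = 3.7e-5, so the forward reaction proceeds.

to the right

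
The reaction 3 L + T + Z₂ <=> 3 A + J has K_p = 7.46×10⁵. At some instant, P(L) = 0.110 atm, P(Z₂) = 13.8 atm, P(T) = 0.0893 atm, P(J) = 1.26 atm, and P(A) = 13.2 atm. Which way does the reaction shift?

Q_p = P(A)³·P(J) / (P(L)³·P(T)·P(Z₂)) = (13.2)³·(1.26) / ((0.110)³·(0.0893)·(13.8)) = 1.77×10⁶
Q_p = 1.77×10⁶ > K_p = 7.46×10⁵, so the reverse reaction proceeds.

in the reverse direction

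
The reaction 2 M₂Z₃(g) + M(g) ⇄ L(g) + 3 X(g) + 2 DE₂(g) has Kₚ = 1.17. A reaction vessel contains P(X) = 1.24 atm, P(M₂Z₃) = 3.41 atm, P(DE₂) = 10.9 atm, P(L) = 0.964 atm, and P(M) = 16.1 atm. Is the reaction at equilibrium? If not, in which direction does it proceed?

at equilibrium

Qₚ = P(L)·P(X)³·P(DE₂)² / (P(M₂Z₃)²·P(M)) = (0.964)·(1.24)³·(10.9)² / ((3.41)²·(16.1)) = 1.17
Qₚ = 1.17 = Kₚ, so the system is already at equilibrium.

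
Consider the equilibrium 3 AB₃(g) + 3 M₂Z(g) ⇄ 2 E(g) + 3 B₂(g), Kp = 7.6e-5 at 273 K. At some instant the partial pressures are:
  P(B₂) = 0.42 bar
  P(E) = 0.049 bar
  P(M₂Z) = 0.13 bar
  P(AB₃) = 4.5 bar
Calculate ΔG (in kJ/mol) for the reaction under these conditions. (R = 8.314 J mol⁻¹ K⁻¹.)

Qp = P(E)²·P(B₂)³ / (P(AB₃)³·P(M₂Z)³) = (0.049)²·(0.42)³ / ((4.5)³·(0.13)³) = 8.89e-4
ΔG = RT ln(Qp/Kp) = (8.314 J mol⁻¹ K⁻¹)(273 K) × ln(8.89e-4/7.6e-5)
   = (2.270 kJ/mol)(2.459) = 5.58 kJ/mol
ΔG > 0, so the forward reaction is non-spontaneous (proceeds in reverse).

ΔG = 5.58 kJ/mol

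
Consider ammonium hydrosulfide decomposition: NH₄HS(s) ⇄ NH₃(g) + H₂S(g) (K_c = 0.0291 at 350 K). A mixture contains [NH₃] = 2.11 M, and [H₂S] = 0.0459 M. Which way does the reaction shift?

(NH₄HS is a pure solid — omitted from Q_c.)
Q_c = [NH₃]·[H₂S] = (2.11)·(0.0459) = 0.0968
Q_c = 0.0968 > K_c = 0.0291, so the reverse reaction proceeds.

toward reactants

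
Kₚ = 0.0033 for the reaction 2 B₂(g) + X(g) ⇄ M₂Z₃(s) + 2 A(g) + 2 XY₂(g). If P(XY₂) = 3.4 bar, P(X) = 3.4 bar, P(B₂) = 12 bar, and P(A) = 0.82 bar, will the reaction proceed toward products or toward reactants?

(M₂Z₃ is a pure solid — omitted from Qₚ.)
Qₚ = P(A)²·P(XY₂)² / (P(B₂)²·P(X)) = (0.82)²·(3.4)² / ((12)²·(3.4)) = 0.016
Qₚ = 0.016 > Kₚ = 0.0033, so the reverse reaction proceeds.

to the left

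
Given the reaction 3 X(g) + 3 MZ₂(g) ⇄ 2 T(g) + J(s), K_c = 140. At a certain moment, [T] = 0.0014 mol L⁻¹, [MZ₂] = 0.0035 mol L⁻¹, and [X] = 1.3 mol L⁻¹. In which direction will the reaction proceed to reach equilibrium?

toward products

(J is a pure solid — omitted from Q_c.)
Q_c = [T]² / ([X]³·[MZ₂]³) = (0.0014)² / ((1.3)³·(0.0035)³) = 21
Q_c = 21 < K_c = 140, so the forward reaction proceeds.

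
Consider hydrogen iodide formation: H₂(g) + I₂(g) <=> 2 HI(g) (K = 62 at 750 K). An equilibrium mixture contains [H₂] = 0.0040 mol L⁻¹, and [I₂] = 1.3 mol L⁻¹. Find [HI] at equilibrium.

[HI] = 0.57 mol L⁻¹

At equilibrium, K = [HI]² / ([H₂]·[I₂]) = 62.
([HI])² / ((0.0040)·(1.3)) = 62
[HI]² = 0.322 ⇒ [HI] = 0.57 mol L⁻¹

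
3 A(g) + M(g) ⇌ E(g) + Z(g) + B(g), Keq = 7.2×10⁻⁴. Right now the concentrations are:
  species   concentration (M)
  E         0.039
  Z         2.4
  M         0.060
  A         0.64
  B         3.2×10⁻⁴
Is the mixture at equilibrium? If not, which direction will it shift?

Q = [E]·[Z]·[B] / ([A]³·[M]) = (0.039)·(2.4)·(3.2×10⁻⁴) / ((0.64)³·(0.060)) = 0.0019
Q = 0.0019 > Keq = 7.2×10⁻⁴: net reverse reaction.

no; Q > K, reaction proceeds in reverse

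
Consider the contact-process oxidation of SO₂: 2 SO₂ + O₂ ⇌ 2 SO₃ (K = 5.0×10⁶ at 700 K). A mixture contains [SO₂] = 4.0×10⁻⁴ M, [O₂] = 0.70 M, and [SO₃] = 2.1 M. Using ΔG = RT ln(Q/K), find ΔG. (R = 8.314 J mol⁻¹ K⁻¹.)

ΔG = 12.0 kJ/mol

Q = [SO₃]² / ([SO₂]²·[O₂]) = (2.1)² / ((4.0×10⁻⁴)²·(0.70)) = 3.94×10⁷
ΔG = RT ln(Q/K) = (8.314 J mol⁻¹ K⁻¹)(700 K) × ln(3.94×10⁷/5.0×10⁶)
   = (5.820 kJ/mol)(2.064) = 12.0 kJ/mol
ΔG > 0, so the forward reaction is non-spontaneous (proceeds in reverse).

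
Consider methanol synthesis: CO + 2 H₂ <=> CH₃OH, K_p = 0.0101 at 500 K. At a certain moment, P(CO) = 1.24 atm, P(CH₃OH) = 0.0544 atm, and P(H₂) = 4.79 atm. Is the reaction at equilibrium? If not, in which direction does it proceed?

Q_p = P(CH₃OH) / (P(CO)·P(H₂)²) = (0.0544) / ((1.24)·(4.79)²) = 0.00191
Q_p = 0.00191 < K_p = 0.0101, so the forward reaction proceeds.

toward products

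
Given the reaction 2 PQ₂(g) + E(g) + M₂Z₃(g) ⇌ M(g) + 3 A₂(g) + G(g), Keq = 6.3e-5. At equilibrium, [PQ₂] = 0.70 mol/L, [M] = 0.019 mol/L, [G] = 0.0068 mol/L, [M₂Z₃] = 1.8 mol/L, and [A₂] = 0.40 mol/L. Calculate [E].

At equilibrium, Keq = [M]·[A₂]³·[G] / ([PQ₂]²·[E]·[M₂Z₃]) = 6.3e-5.
(0.019)·(0.40)³·(0.0068) / ((0.70)²·([E])·(1.8)) = 6.3e-5
[E] = 0.149 = 0.15 mol/L

[E] = 0.15 mol/L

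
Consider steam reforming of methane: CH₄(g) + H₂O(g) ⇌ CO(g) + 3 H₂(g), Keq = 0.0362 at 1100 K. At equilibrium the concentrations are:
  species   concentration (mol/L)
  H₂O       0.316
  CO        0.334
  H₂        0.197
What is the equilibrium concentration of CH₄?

At equilibrium, Keq = [CO]·[H₂]³ / ([CH₄]·[H₂O]) = 0.0362.
(0.334)·(0.197)³ / (([CH₄])·(0.316)) = 0.0362
[CH₄] = 0.223 mol/L

[CH₄] = 0.223 mol/L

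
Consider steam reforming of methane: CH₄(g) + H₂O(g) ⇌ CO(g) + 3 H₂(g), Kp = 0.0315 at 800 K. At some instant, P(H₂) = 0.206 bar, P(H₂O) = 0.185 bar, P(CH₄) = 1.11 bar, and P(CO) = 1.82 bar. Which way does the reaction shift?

toward reactants

Qp = P(CO)·P(H₂)³ / (P(CH₄)·P(H₂O)) = (1.82)·(0.206)³ / ((1.11)·(0.185)) = 0.0775
Qp = 0.0775 > Kp = 0.0315, so the reverse reaction proceeds.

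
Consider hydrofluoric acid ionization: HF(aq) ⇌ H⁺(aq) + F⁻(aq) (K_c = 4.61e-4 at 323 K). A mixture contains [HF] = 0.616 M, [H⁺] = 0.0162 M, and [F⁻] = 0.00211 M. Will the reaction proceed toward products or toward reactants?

forward (toward products)

Q_c = [H⁺]·[F⁻] / [HF] = (0.0162)·(0.00211) / (0.616) = 5.55e-5
Q_c = 5.55e-5 < K_c = 4.61e-4, so the forward reaction proceeds.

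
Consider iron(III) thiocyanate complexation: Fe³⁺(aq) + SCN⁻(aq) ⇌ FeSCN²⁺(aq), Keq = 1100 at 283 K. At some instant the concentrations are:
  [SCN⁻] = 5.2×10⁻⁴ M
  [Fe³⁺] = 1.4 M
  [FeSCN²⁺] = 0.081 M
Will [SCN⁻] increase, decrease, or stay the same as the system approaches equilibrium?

Q = [FeSCN²⁺] / ([Fe³⁺]·[SCN⁻]) = (0.081) / ((1.4)·(5.2×10⁻⁴)) = 110
Q = 110 < Keq = 1100: net forward reaction.
SCN⁻ is a reactant, so it decreases.

decrease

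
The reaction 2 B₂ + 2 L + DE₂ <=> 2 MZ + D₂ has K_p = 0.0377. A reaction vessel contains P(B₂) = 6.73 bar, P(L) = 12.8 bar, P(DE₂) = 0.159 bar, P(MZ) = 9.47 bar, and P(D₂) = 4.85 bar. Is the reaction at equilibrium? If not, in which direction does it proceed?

Q_p = P(MZ)²·P(D₂) / (P(B₂)²·P(L)²·P(DE₂)) = (9.47)²·(4.85) / ((6.73)²·(12.8)²·(0.159)) = 0.369
Q_p = 0.369 > K_p = 0.0377, so the reverse reaction proceeds.

in the reverse direction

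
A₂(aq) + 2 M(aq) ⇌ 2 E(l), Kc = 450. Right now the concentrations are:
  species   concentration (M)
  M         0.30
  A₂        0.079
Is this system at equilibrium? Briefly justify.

no; Q < K, reaction proceeds forward

(E is a pure liquid — omitted from Qc.)
Qc = 1 / ([A₂]·[M]²) = 1 / ((0.079)·(0.30)²) = 140
Qc = 140 < Kc = 450: net forward reaction.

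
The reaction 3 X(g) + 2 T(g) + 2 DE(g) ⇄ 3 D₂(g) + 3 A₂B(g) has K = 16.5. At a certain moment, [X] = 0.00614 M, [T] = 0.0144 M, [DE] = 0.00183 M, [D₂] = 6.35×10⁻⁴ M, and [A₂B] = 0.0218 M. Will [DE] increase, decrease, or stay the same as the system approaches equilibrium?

stay the same

Q = [D₂]³·[A₂B]³ / ([X]³·[T]²·[DE]²) = (6.35×10⁻⁴)³·(0.0218)³ / ((0.00614)³·(0.0144)²·(0.00183)²) = 16.5
Q = 16.5 = K; the system is at equilibrium.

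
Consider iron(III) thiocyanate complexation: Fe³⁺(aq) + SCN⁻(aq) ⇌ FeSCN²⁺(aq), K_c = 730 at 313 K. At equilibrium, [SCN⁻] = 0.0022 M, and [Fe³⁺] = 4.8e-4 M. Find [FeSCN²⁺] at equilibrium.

At equilibrium, K_c = [FeSCN²⁺] / ([Fe³⁺]·[SCN⁻]) = 730.
([FeSCN²⁺]) / ((4.8e-4)·(0.0022)) = 730
[FeSCN²⁺] = 7.71e-4 = 7.7e-4 M

[FeSCN²⁺] = 7.7e-4 M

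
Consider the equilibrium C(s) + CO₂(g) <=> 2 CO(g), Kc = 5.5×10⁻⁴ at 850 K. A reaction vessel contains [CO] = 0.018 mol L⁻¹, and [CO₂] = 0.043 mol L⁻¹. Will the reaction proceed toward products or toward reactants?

(C is a pure solid — omitted from Qc.)
Qc = [CO]² / [CO₂] = (0.018)² / (0.043) = 0.0075
Qc = 0.0075 > Kc = 5.5×10⁻⁴, so the reverse reaction proceeds.

to the left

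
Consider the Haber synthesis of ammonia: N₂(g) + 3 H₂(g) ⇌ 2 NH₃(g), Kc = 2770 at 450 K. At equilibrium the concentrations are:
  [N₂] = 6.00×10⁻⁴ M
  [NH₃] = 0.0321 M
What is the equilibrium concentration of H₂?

At equilibrium, Kc = [NH₃]² / ([N₂]·[H₂]³) = 2770.
(0.0321)² / ((6.00×10⁻⁴)·([H₂])³) = 2770
[H₂]³ = 6.20×10⁻⁴ ⇒ [H₂] = 0.0853 M

[H₂] = 0.0853 M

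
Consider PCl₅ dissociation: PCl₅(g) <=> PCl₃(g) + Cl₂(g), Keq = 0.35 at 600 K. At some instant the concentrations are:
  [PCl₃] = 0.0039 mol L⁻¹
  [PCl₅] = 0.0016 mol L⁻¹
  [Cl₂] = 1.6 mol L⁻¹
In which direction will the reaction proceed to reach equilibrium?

Q = [PCl₃]·[Cl₂] / [PCl₅] = (0.0039)·(1.6) / (0.0016) = 3.9
Q = 3.9 > Keq = 0.35, so the reverse reaction proceeds.

toward reactants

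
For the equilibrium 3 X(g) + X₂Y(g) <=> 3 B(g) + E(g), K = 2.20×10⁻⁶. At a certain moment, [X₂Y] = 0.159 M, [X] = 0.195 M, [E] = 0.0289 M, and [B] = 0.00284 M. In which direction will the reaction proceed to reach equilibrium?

forward (toward products)

Q = [B]³·[E] / ([X]³·[X₂Y]) = (0.00284)³·(0.0289) / ((0.195)³·(0.159)) = 5.62×10⁻⁷
Q = 5.62×10⁻⁷ < K = 2.20×10⁻⁶, so the forward reaction proceeds.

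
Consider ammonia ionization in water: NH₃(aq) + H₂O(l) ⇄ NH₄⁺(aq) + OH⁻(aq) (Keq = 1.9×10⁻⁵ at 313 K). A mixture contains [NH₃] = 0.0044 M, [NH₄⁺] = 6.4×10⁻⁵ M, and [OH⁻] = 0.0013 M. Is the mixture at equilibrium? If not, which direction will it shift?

yes, at equilibrium

(H₂O is a pure liquid — omitted from Q.)
Q = [NH₄⁺]·[OH⁻] / [NH₃] = (6.4×10⁻⁵)·(0.0013) / (0.0044) = 1.9×10⁻⁵
Q = 1.9×10⁻⁵ = Keq; the system is at equilibrium.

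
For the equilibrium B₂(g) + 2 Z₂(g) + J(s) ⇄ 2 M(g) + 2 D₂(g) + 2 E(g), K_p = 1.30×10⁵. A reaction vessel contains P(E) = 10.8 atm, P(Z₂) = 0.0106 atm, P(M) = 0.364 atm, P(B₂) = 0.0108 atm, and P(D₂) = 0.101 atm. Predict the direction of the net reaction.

no net change (already at equilibrium)

(J is a pure solid — omitted from Q_p.)
Q_p = P(M)²·P(D₂)²·P(E)² / (P(B₂)·P(Z₂)²) = (0.364)²·(0.101)²·(10.8)² / ((0.0108)·(0.0106)²) = 1.30×10⁵
Q_p = 1.30×10⁵ = K_p, so the system is already at equilibrium.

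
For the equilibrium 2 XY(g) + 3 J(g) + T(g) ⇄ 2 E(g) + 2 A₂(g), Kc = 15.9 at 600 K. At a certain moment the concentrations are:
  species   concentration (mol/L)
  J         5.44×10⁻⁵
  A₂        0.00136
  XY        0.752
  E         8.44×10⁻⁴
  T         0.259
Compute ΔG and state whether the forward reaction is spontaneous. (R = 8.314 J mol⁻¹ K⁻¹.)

ΔG = 6.27 kJ/mol; the forward reaction is non-spontaneous

Qc = [E]²·[A₂]² / ([XY]²·[J]³·[T]) = (8.44×10⁻⁴)²·(0.00136)² / ((0.752)²·(5.44×10⁻⁵)³·(0.259)) = 55.9
ΔG = RT ln(Qc/Kc) = (8.314 J mol⁻¹ K⁻¹)(600 K) × ln(55.9/15.9)
   = (4.988 kJ/mol)(1.257) = 6.27 kJ/mol
ΔG > 0, so the forward reaction is non-spontaneous (proceeds in reverse).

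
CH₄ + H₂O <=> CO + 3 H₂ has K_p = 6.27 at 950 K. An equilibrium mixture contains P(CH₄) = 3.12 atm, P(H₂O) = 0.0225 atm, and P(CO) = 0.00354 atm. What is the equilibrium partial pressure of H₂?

At equilibrium, K_p = P(CO)·P(H₂)³ / (P(CH₄)·P(H₂O)) = 6.27.
(0.00354)·(P(H₂))³ / ((3.12)·(0.0225)) = 6.27
P(H₂)³ = 124 ⇒ P(H₂) = 4.99 atm

P(H₂) = 4.99 atm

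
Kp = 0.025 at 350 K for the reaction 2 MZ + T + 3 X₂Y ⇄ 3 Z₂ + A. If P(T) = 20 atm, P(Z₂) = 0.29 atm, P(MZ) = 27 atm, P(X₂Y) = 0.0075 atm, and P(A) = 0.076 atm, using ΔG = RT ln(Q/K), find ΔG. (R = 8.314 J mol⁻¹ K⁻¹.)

ΔG = 7.24 kJ/mol

Qp = P(Z₂)³·P(A) / (P(MZ)²·P(T)·P(X₂Y)³) = (0.29)³·(0.076) / ((27)²·(20)·(0.0075)³) = 0.301
ΔG = RT ln(Qp/Kp) = (8.314 J mol⁻¹ K⁻¹)(350 K) × ln(0.301/0.025)
   = (2.910 kJ/mol)(2.488) = 7.24 kJ/mol
ΔG > 0, so the forward reaction is non-spontaneous (proceeds in reverse).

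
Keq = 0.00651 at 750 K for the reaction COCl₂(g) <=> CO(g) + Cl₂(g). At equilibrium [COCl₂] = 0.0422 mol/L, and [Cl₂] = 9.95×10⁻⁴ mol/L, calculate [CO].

At equilibrium, Keq = [CO]·[Cl₂] / [COCl₂] = 0.00651.
([CO])·(9.95×10⁻⁴) / (0.0422) = 0.00651
[CO] = 0.276 mol/L

[CO] = 0.276 mol/L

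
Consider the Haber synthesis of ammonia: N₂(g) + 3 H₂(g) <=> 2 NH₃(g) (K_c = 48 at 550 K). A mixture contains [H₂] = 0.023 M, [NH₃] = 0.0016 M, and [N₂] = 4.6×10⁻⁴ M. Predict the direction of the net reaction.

Q_c = [NH₃]² / ([N₂]·[H₂]³) = (0.0016)² / ((4.6×10⁻⁴)·(0.023)³) = 460
Q_c = 460 > K_c = 48, so the reverse reaction proceeds.

in the reverse direction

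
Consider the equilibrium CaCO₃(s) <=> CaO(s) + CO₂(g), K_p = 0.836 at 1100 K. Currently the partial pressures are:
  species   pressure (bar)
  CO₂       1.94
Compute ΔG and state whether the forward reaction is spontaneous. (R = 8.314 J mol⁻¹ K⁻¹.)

(CaCO₃, CaO are pure solids — omitted from Q_p.)
Q_p = P(CO₂) = 1.94
ΔG = RT ln(Q_p/K_p) = (8.314 J mol⁻¹ K⁻¹)(1100 K) × ln(1.94/0.836)
   = (9.145 kJ/mol)(0.8418) = 7.70 kJ/mol
ΔG > 0, so the forward reaction is non-spontaneous (proceeds in reverse).

ΔG = 7.70 kJ/mol; the forward reaction is non-spontaneous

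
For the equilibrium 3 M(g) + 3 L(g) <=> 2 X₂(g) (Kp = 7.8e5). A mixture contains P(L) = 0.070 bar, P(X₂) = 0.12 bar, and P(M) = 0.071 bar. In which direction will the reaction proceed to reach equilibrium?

to the right

Qp = P(X₂)² / (P(M)³·P(L)³) = (0.12)² / ((0.071)³·(0.070)³) = 1.2e5
Qp = 1.2e5 < Kp = 7.8e5, so the forward reaction proceeds.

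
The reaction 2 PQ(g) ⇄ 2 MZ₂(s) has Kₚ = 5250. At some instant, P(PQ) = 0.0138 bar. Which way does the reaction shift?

no net change (already at equilibrium)

(MZ₂ is a pure solid — omitted from Qₚ.)
Qₚ = 1 / P(PQ)² = 1 / (0.0138)² = 5250
Qₚ = 5250 = Kₚ, so the system is already at equilibrium.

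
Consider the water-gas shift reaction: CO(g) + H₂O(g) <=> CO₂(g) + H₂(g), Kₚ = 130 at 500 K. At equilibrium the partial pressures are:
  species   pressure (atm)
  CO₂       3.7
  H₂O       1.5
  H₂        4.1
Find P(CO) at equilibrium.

At equilibrium, Kₚ = P(CO₂)·P(H₂) / (P(CO)·P(H₂O)) = 130.
(3.7)·(4.1) / ((P(CO))·(1.5)) = 130
P(CO) = 0.0778 = 0.078 atm

P(CO) = 0.078 atm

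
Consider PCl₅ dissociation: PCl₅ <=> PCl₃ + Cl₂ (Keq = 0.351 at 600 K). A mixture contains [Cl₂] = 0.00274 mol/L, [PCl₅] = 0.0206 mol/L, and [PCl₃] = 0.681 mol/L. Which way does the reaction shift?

forward (toward products)

Q = [PCl₃]·[Cl₂] / [PCl₅] = (0.681)·(0.00274) / (0.0206) = 0.0906
Q = 0.0906 < Keq = 0.351, so the forward reaction proceeds.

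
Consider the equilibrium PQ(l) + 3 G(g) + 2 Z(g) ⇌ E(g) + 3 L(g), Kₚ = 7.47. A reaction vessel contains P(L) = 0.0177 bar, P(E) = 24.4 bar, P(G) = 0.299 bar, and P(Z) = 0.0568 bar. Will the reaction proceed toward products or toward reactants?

toward products

(PQ is a pure liquid — omitted from Qₚ.)
Qₚ = P(E)·P(L)³ / (P(G)³·P(Z)²) = (24.4)·(0.0177)³ / ((0.299)³·(0.0568)²) = 1.57
Qₚ = 1.57 < Kₚ = 7.47, so the forward reaction proceeds.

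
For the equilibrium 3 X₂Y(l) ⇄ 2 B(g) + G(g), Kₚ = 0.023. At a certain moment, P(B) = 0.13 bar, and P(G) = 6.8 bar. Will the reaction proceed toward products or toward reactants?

in the reverse direction

(X₂Y is a pure liquid — omitted from Qₚ.)
Qₚ = P(B)²·P(G) = (0.13)²·(6.8) = 0.11
Qₚ = 0.11 > Kₚ = 0.023, so the reverse reaction proceeds.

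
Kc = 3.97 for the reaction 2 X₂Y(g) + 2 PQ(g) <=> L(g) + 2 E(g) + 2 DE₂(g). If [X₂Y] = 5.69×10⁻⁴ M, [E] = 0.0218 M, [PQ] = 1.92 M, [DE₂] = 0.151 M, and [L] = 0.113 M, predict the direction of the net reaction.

Qc = [L]·[E]²·[DE₂]² / ([X₂Y]²·[PQ]²) = (0.113)·(0.0218)²·(0.151)² / ((5.69×10⁻⁴)²·(1.92)²) = 1.03
Qc = 1.03 < Kc = 3.97, so the forward reaction proceeds.

to the right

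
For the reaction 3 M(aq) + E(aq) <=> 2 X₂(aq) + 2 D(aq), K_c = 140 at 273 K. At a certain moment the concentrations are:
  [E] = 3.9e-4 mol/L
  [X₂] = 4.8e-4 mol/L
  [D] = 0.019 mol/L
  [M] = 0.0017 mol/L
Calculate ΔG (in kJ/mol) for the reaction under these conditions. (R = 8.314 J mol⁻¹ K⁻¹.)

ΔG = -2.66 kJ/mol

Q_c = [X₂]²·[D]² / ([M]³·[E]) = (4.8e-4)²·(0.019)² / ((0.0017)³·(3.9e-4)) = 43.4
ΔG = RT ln(Q_c/K_c) = (8.314 J mol⁻¹ K⁻¹)(273 K) × ln(43.4/140)
   = (2.270 kJ/mol)(-1.171) = -2.66 kJ/mol
ΔG < 0, so the forward reaction is spontaneous (proceeds forward).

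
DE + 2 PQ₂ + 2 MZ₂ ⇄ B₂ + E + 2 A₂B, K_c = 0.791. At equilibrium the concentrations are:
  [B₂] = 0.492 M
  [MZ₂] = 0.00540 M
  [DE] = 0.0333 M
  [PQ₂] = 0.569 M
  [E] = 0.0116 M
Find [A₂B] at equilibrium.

[A₂B] = 0.00660 M

At equilibrium, K_c = [B₂]·[E]·[A₂B]² / ([DE]·[PQ₂]²·[MZ₂]²) = 0.791.
(0.492)·(0.0116)·([A₂B])² / ((0.0333)·(0.569)²·(0.00540)²) = 0.791
[A₂B]² = 4.36×10⁻⁵ ⇒ [A₂B] = 0.00660 M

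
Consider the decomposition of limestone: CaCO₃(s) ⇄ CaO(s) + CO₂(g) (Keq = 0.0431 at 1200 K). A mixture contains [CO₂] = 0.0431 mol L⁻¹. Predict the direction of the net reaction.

neither direction; the system is at equilibrium

(CaCO₃, CaO are pure solids — omitted from Q.)
Q = [CO₂] = 0.0431
Q = 0.0431 = Keq, so the system is already at equilibrium.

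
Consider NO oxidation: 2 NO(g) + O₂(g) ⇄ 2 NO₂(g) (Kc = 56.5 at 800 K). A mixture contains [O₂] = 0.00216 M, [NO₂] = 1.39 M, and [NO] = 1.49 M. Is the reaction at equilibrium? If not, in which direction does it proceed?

in the reverse direction

Qc = [NO₂]² / ([NO]²·[O₂]) = (1.39)² / ((1.49)²·(0.00216)) = 403
Qc = 403 > Kc = 56.5, so the reverse reaction proceeds.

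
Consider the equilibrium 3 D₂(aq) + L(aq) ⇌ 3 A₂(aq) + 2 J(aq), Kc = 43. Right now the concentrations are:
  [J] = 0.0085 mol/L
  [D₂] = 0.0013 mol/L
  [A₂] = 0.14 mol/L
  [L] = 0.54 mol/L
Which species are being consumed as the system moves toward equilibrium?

A₂, J (products)

Qc = [A₂]³·[J]² / ([D₂]³·[L]) = (0.14)³·(0.0085)² / ((0.0013)³·(0.54)) = 170
Qc = 170 > Kc = 43: net reverse reaction.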